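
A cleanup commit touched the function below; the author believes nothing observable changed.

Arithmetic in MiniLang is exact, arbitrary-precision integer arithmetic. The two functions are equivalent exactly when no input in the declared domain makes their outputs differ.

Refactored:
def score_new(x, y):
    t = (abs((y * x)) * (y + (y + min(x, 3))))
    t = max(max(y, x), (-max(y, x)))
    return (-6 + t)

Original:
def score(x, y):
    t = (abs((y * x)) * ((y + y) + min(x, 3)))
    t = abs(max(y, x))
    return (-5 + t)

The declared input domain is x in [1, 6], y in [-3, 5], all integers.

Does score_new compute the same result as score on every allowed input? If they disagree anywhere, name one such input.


Try x=1, y=-3.
score: t becomes -15; next t becomes 1; next final value -4
score_new: t becomes -15; next t becomes 1; next final value -5
-4 against -5: the behavior changed.
verdict: not equivalent; witness: x=1, y=-3


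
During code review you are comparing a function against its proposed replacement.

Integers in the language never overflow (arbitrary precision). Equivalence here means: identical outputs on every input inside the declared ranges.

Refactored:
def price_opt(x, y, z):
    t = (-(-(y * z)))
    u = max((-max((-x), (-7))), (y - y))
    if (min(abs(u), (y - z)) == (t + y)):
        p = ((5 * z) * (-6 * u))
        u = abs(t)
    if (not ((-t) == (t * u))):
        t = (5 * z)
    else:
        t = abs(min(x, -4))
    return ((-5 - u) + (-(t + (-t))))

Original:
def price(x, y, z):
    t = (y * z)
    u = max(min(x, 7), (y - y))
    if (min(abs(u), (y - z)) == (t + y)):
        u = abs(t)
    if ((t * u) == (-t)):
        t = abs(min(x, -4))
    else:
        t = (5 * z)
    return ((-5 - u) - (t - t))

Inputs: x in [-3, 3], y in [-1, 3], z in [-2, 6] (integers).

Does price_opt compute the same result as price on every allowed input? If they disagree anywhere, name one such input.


This is a faithful refactor — constant usage differs; statement counts differ; boolean connective usage differs; local variable names differ; min/max/abs usage differs; arithmetic usage differs, but the computed results match everywhere.
Tracing x=3, y=-1, z=2: price: t becomes -2; next u becomes 3; next (min(abs(u), (y - z)) == (t + y)) evaluates to true; next u becomes 2; next ((t * u) == (-t)) evaluates to false; next t becomes 10; next final value -7 | price_opt: t becomes -2; next u becomes 3; next (min(abs(u), (y - z)) == (t + y)) evaluates to true; next p becomes -180; next u becomes 2; next (not ((-t) == (t * u))) evaluates to true; next t becomes 10; next final value -7 — matching result -7.
Sweeping the whole domain (315 inputs) finds no disagreement.
verdict: equivalent


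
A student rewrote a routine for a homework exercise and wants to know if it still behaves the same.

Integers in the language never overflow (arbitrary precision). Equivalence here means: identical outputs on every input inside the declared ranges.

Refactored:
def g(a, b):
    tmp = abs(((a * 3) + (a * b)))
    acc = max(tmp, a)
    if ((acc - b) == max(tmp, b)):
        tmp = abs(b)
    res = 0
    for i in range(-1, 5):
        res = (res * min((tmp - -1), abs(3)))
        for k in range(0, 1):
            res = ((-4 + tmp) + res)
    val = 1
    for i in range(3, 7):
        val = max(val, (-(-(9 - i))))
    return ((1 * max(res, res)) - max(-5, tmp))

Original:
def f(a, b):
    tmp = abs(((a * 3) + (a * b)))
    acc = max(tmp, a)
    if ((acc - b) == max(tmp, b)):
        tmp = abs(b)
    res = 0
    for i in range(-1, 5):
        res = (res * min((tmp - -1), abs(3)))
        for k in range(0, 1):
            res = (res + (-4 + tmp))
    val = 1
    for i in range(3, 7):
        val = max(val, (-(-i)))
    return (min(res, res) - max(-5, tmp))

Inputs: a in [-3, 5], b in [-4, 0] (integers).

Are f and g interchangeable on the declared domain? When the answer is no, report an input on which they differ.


Although `min(res, res)` became `max(res, res)`, no input in the stated domain can expose it; all 45 inputs agree.
verdict: equivalent


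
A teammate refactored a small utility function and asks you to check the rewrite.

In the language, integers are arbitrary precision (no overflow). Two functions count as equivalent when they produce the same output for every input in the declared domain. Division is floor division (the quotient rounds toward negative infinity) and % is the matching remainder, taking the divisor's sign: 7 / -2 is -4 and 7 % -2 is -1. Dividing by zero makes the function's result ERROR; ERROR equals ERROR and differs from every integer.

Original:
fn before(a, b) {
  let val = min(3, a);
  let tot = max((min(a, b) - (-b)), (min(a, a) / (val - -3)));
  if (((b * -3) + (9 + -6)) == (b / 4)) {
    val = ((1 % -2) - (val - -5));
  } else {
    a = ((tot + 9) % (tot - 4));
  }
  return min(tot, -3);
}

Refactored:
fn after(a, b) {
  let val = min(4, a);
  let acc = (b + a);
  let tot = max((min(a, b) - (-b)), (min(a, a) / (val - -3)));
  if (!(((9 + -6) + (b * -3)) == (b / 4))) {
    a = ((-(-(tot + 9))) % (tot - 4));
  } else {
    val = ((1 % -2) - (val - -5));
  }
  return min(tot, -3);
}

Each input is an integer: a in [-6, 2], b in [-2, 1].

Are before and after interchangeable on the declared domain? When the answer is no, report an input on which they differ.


Although `3` became `4`, no input in the stated domain can expose it.
Tracing a=-2, b=1: before: val becomes -2; next tot becomes -1; next (((b * -3) + (9 + -6)) == (b / 4)) evaluates to true; next val becomes -4; next final value -3 | after: val becomes -2; next acc becomes -1; next tot becomes -1; next (!(((9 + -6) + (b * -3)) == (b / 4))) evaluates to false; next val becomes -4; next final value -3 — matching result -3.
Every one of the 36 inputs gives matching results.
verdict: equivalent


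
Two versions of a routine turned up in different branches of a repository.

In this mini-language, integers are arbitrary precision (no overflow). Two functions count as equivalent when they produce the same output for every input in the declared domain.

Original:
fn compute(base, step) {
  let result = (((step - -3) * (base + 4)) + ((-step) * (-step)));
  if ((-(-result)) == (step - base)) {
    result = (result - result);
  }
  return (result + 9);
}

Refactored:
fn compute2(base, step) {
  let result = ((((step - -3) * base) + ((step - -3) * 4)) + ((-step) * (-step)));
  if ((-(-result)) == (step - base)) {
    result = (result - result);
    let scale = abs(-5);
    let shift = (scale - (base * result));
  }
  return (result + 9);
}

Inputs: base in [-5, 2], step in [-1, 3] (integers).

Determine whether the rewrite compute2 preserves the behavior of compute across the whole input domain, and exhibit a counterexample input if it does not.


Although statement counts differ; and min/max/abs usage differs; and constant usage differs; and local variable names differ; and arithmetic usage differs, 40/40 inputs agree.
verdict: equivalent


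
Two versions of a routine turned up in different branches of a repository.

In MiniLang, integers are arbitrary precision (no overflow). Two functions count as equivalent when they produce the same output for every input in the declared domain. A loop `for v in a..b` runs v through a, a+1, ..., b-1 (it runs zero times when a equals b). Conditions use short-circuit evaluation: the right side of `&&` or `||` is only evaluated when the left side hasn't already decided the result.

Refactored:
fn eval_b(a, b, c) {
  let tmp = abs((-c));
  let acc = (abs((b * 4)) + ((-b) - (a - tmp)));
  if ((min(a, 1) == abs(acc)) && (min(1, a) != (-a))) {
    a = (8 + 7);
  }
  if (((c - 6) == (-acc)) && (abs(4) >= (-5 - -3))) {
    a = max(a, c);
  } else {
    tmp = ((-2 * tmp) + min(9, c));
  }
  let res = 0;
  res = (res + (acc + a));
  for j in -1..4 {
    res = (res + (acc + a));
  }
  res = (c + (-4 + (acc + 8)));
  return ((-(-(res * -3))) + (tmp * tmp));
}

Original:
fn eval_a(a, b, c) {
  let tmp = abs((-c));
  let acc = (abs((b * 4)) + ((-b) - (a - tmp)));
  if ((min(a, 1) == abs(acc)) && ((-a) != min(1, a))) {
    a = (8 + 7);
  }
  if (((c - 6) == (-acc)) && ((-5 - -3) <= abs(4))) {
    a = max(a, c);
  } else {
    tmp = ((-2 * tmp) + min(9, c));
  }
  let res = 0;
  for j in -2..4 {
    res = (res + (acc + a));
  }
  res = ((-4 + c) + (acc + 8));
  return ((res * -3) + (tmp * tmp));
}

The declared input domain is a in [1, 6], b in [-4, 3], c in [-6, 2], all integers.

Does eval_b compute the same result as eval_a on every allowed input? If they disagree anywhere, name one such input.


Equivalent — the differences include statement counts differ; and comparison usage differs; and loop structure differs; and arithmetic usage differs, yet no declared input distinguishes the two.
Spot check at a=5, b=3, c=1 — eval_a: tmp=1, then acc=5, then ((min(a, 1) == abs(acc)) && ((-a) != min(1, a))) is false, then (((c - 6) == (-acc)) && ((-5 - -3) <= abs(4))) is true, then a=5, then res=0, then (j=-2), then res=10, then (j=-1), then res=20, then (j=0), then res=30, then (j=1), then res=40, then (j=2), then res=50, then (j=3), then res=60, then res=10, then returns -29. eval_b: tmp=1, then acc=5, then ((min(a, 1) == abs(acc)) && (min(1, a) != (-a))) is false, then (((c - 6) == (-acc)) && (abs(4) >= (-5 - -3))) is true, then a=5, then res=0, then res=10, then (j=-1), then res=20, then (j=0), then res=30, then (j=1), then res=40, then (j=2), then res=50, then (j=3), then res=60, then res=10, then returns -29. Both give -29.
Checked all 432 inputs in the declared domain: the outputs agree on every one.
verdict: equivalent


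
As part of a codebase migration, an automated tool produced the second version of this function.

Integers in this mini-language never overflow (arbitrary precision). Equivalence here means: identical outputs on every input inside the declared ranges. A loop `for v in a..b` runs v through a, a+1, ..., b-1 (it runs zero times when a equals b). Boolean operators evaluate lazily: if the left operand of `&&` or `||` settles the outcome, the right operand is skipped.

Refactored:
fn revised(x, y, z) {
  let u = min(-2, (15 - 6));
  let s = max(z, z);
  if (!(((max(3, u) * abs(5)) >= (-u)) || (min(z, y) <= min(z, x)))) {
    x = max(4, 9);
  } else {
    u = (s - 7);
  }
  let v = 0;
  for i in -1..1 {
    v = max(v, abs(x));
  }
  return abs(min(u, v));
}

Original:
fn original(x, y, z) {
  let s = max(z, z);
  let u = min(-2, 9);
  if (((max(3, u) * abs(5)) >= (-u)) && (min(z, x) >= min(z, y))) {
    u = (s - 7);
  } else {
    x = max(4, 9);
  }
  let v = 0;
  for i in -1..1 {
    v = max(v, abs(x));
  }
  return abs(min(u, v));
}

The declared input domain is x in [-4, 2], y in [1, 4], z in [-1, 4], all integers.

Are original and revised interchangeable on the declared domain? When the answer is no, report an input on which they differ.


Consider the input x=-4, y=1, z=-1.
original: s := -1 | u := -2 | (((max(3, u) * abs(5)) >= (-u)) && (min(z, x) >= min(z, y))): false | x := 9 | v := 0 | iter i=-1: | v := 9 | iter i=0: | v := 9 | result 2
revised: u := -2 | s := -1 | (!(((max(3, u) * abs(5)) >= (-u)) || (min(z, y) <= min(z, x)))): false | u := -8 | v := 0 | iter i=-1: | v := 4 | iter i=0: | v := 4 | result 8
2 against 8: the behavior changed.
verdict: not equivalent; witness: x=-4, y=1, z=-1


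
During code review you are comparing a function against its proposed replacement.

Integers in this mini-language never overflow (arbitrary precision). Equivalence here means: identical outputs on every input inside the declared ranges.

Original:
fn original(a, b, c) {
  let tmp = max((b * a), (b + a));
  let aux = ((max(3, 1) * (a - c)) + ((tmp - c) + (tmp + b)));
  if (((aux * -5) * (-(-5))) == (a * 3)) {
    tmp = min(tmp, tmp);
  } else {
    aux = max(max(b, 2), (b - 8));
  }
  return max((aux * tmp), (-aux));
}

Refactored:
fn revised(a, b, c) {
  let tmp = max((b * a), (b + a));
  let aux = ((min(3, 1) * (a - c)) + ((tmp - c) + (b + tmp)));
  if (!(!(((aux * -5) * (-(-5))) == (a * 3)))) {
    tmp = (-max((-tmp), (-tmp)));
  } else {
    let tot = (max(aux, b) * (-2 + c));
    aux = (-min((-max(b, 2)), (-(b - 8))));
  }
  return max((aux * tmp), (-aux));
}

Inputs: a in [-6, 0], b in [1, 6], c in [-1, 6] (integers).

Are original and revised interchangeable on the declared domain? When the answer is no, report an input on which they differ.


The rewrite breaks on a=0, b=2, c=3, where the results are 4 and 0.
original: tmp=2, then aux=-6, then (((aux * -5) * (-(-5))) == (a * 3)) is false, then aux=2, then returns 4
revised: tmp=2, then aux=0, then (!(!(((aux * -5) * (-(-5))) == (a * 3)))) is true, then tmp=2, then returns 0
verdict: not equivalent; witness: a=0, b=2, c=3


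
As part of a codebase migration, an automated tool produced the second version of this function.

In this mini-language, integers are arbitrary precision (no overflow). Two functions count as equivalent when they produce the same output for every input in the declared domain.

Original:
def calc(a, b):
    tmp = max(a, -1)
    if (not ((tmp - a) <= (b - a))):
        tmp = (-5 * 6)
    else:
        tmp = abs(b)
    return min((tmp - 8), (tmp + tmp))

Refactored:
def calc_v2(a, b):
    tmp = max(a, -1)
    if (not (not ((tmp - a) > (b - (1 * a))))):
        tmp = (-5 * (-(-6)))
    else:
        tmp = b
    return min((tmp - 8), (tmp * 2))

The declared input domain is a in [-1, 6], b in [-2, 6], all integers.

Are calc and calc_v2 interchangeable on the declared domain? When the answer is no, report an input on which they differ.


Evaluate both at a=-1, b=-1.
calc: tmp = -1; (not ((tmp - a) <= (b - a))) -> false; tmp = 1; return -7
calc_v2: tmp = -1; (not (not ((tmp - a) > (b - (1 * a))))) -> false; tmp = -1; return -9
-7 != -9, so the rewrite changes behavior.
verdict: not equivalent; witness: a=-1, b=-1


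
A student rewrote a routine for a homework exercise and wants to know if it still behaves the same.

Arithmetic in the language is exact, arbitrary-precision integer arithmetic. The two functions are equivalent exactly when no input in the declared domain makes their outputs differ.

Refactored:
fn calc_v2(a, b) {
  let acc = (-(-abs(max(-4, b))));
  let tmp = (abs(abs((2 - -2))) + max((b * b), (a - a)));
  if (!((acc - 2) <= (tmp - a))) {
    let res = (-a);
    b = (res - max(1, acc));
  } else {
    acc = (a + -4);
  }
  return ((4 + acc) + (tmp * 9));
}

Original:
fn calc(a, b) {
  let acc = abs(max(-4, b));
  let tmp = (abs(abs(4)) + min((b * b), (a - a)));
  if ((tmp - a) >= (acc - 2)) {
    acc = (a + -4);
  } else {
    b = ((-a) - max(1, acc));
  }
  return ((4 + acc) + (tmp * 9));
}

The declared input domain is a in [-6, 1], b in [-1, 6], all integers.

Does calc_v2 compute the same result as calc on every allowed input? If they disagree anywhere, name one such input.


The rewrite breaks on a=-6, b=-1, where the results are 30 and 39.
calc: acc becomes 1; next tmp becomes 4; next ((tmp - a) >= (acc - 2)) evaluates to true; next acc becomes -10; next final value 30
calc_v2: acc becomes 1; next tmp becomes 5; next (!((acc - 2) <= (tmp - a))) evaluates to false; next acc becomes -10; next final value 39
verdict: not equivalent; witness: a=-6, b=-1


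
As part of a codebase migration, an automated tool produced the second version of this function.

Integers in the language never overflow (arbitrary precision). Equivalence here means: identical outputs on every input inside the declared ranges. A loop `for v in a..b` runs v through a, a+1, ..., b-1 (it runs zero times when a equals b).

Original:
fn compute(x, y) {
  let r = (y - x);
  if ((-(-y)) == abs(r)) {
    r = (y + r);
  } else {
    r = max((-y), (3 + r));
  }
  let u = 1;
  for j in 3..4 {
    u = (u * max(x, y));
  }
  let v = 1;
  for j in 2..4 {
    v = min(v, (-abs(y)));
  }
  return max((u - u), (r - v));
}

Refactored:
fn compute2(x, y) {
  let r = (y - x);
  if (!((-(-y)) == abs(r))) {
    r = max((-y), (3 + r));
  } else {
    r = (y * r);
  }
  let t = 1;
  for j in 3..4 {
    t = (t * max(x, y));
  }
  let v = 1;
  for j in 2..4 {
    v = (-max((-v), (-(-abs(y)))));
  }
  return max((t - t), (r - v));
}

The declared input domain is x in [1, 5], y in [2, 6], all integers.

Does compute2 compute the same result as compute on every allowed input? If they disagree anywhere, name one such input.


Run the pair on x=4, y=2.
compute: r = -2; ((-(-y)) == abs(r)) -> true; r = 0; u = 1; [j=3]; u = 4; v = 1; [j=2]; v = -2; [j=3]; v = -2; return 2
compute2: r = -2; (!((-(-y)) == abs(r))) -> false; r = -4; t = 1; [j=3]; t = 4; v = 1; [j=2]; v = -2; [j=3]; v = -2; return 0
2 vs 0 — the two versions disagree here.
verdict: not equivalent; witness: x=4, y=2


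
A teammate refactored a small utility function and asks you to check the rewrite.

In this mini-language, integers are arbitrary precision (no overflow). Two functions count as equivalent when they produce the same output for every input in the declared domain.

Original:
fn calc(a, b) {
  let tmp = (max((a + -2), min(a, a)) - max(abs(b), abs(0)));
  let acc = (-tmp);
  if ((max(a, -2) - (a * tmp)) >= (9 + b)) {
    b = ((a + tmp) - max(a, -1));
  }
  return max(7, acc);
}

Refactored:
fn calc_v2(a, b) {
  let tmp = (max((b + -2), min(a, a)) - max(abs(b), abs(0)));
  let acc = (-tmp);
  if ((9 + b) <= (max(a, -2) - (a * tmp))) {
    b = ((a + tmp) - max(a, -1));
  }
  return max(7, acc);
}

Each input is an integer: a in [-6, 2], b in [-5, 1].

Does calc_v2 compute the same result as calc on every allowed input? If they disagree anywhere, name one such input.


These are not equivalent — on a=-6, b=-3 the outputs split (9 vs 8).
calc: tmp becomes -9; next acc becomes 9; next ((max(a, -2) - (a * tmp)) >= (9 + b)) evaluates to false; next final value 9
calc_v2: tmp becomes -8; next acc becomes 8; next ((9 + b) <= (max(a, -2) - (a * tmp))) evaluates to false; next final value 8
verdict: not equivalent; witness: a=-6, b=-3


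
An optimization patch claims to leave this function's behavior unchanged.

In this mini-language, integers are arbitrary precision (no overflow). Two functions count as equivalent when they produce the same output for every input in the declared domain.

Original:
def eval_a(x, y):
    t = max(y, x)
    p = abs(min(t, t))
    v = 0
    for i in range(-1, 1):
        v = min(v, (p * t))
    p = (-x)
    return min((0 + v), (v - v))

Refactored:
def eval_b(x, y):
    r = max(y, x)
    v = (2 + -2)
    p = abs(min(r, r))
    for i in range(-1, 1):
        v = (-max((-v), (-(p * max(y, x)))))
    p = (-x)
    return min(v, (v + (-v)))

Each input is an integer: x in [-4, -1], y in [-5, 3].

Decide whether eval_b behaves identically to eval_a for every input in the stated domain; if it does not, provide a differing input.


Behavior is preserved: although min/max/abs usage differs, plus constant usage differs, plus local variable names differ, plus arithmetic usage differs, the outputs never diverge.
One worked example (x=-3, y=-2) — eval_a: t = -2; p = 2; v = 0; [i=-1]; v = -4; [i=0]; v = -4; p = 3; return -4; eval_b: r = -2; v = 0; p = 2; [i=-1]; v = -4; [i=0]; v = -4; p = 3; return -4; agreement on -4.
An exhaustive pass over the 36 declared inputs shows identical outputs.
verdict: equivalent


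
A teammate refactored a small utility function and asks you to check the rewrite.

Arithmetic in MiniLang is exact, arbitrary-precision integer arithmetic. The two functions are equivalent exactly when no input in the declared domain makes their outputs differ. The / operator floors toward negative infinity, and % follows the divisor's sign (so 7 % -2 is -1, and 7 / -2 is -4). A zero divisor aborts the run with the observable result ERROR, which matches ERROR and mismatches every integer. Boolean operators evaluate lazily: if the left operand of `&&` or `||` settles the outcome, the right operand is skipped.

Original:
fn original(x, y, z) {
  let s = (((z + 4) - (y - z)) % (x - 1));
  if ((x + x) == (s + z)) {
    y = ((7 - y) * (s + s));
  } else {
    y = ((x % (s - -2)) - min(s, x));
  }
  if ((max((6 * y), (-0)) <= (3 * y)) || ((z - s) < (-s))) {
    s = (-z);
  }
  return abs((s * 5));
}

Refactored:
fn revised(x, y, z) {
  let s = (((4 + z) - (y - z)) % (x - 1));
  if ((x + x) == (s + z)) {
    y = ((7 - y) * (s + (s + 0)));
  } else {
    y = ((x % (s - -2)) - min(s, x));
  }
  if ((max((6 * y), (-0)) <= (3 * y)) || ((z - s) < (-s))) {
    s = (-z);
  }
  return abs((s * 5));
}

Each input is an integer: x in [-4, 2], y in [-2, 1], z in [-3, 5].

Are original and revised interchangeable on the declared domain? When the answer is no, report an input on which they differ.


Side by side, the visible changes include: constant usage differs; arithmetic usage differs.
As a probe, take x=0, y=0, z=0: original runs s := 0 | ((x + x) == (s + z)): true | y := 0 | ((max((6 * y), (-0)) <= (3 * y)) || ((z - s) < (-s))): true | s := 0 | result 0; revised runs s := 0 | ((x + x) == (s + z)): true | y := 0 | ((max((6 * y), (-0)) <= (3 * y)) || ((z - s) < (-s))): true | s := 0 | result 0; both end at 0.
Checked all 252 inputs in the declared domain: the outputs agree on every one.
verdict: equivalent


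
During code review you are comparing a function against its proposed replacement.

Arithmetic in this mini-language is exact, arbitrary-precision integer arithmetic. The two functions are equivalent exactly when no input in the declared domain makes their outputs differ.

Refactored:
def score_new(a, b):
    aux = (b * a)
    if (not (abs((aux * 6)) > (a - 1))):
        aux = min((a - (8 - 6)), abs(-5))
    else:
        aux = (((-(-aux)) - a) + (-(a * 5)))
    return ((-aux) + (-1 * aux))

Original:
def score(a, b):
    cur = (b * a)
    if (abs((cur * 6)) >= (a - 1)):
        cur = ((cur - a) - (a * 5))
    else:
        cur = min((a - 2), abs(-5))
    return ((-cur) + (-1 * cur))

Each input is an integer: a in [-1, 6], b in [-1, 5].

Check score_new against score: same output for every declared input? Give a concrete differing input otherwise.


Evaluate both at a=1, b=0.
score: cur = 0; (abs((cur * 6)) >= (a - 1)) -> true; cur = -6; return 12
score_new: aux = 0; (not (abs((aux * 6)) > (a - 1))) -> true; aux = -1; return 2
12 against 2: the behavior changed.
verdict: not equivalent; witness: a=1, b=0


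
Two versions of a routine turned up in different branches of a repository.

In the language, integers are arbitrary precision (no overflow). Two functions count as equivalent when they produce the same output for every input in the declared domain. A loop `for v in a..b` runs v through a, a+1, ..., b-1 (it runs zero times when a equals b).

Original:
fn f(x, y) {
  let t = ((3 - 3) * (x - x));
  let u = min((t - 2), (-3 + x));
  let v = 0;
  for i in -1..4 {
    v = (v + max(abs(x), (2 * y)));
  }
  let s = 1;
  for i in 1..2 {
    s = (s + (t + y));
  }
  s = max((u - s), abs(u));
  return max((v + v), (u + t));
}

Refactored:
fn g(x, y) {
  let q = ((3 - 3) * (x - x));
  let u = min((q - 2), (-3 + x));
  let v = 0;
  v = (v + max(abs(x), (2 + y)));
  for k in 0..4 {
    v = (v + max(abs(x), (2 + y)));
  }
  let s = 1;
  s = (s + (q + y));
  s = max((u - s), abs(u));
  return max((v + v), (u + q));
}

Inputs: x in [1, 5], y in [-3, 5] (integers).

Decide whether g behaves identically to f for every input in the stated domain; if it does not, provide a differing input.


Run the pair on x=1, y=0.
f: t=0, then u=-2, then v=0, then (i=-1), then v=1, then (i=0), then v=2, then (i=1), then v=3, then (i=2), then v=4, then (i=3), then v=5, then s=1, then (i=1), then s=1, then s=2, then returns 10
g: q=0, then u=-2, then v=0, then v=2, then (k=0), then v=4, then (k=1), then v=6, then (k=2), then v=8, then (k=3), then v=10, then s=1, then s=1, then s=2, then returns 20
10 != 20, so the rewrite changes behavior.
verdict: not equivalent; witness: x=1, y=0


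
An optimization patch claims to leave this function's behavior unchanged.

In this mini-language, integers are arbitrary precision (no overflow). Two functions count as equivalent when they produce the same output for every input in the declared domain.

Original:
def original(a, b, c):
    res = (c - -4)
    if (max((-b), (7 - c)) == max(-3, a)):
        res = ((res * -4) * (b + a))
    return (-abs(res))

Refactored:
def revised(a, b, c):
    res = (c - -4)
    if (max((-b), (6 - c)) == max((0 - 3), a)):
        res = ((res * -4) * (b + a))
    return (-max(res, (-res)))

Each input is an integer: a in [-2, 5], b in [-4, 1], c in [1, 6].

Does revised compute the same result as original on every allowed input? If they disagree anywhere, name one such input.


These are not equivalent — on a=0, b=0, c=6 the outputs split (-10 vs 0).
original: res := 10 | (max((-b), (7 - c)) == max(-3, a)): false | result -10
revised: res := 10 | (max((-b), (6 - c)) == max((0 - 3), a)): true | res := 0 | result 0
verdict: not equivalent; witness: a=0, b=0, c=6


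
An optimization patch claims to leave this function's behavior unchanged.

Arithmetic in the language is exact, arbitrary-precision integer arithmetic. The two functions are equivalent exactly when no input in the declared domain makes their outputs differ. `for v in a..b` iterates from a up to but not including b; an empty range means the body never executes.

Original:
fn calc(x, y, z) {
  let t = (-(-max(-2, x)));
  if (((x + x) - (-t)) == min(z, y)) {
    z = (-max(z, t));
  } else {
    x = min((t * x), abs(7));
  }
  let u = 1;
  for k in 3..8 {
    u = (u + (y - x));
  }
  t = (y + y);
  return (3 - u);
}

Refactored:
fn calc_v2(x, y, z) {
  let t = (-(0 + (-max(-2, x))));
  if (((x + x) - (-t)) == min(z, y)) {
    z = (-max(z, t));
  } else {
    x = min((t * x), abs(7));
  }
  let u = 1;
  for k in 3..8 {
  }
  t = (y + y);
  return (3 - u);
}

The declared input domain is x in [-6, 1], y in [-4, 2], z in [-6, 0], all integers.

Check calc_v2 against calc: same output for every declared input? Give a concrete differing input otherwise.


These are not equivalent — on x=-6, y=-4, z=-6 the outputs split (57 vs 2).
calc: t becomes -2; next (((x + x) - (-t)) == min(z, y)) evaluates to false; next x becomes 7; next u becomes 1; next at k=3:; next u becomes -10; next at k=4:; next u becomes -21; next at k=5:; next u becomes -32; next at k=6:; next u becomes -43; next at k=7:; next u becomes -54; next t becomes -8; next final value 57
calc_v2: t becomes -2; next (((x + x) - (-t)) == min(z, y)) evaluates to false; next x becomes 7; next u becomes 1; next at k=3:; next at k=4:; next at k=5:; next at k=6:; next at k=7:; next t becomes -8; next final value 2
verdict: not equivalent; witness: x=-6, y=-4, z=-6


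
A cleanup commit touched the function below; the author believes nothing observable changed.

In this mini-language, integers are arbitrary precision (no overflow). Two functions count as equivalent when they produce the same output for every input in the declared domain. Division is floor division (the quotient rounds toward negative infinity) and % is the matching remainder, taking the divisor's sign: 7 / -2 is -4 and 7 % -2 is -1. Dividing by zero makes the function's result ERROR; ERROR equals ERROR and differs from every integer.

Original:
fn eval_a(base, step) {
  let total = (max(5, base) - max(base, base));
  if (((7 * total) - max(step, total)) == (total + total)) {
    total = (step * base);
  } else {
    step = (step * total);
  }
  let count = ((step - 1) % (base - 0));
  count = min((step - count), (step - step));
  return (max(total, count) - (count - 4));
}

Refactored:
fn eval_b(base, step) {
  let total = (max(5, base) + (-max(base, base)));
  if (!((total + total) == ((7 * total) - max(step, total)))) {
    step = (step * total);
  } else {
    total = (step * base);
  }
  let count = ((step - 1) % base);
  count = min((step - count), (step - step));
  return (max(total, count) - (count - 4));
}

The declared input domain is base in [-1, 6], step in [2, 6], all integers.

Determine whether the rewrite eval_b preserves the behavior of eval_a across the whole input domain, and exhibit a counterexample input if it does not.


Comparing the listings, the differences include: boolean connective usage differs; constant usage differs; arithmetic usage differs.
Spot check at base=2, step=3 — eval_a: total becomes 3; next (((7 * total) - max(step, total)) == (total + total)) evaluates to false; next step becomes 9; next count becomes 0; next count becomes 0; next final value 7. eval_b: total becomes 3; next (!((total + total) == ((7 * total) - max(step, total)))) evaluates to true; next step becomes 9; next count becomes 0; next count becomes 0; next final value 7. Both give 7.
Every one of the 40 inputs gives matching results.
verdict: equivalent


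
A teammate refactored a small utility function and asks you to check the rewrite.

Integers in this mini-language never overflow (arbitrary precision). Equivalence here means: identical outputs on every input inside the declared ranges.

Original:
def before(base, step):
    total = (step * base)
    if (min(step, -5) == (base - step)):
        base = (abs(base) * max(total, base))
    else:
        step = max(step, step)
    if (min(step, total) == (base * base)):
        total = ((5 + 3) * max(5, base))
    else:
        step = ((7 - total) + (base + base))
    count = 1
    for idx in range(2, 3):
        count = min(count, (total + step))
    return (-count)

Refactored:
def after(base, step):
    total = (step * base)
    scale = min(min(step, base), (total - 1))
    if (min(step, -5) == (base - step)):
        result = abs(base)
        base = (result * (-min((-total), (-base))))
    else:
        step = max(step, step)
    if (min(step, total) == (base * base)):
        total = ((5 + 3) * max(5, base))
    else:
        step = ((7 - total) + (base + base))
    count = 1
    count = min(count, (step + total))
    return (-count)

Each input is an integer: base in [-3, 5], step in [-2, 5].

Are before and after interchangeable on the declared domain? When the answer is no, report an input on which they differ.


Equivalent. Whatever the rewrite altered, no input in the stated domain can expose a difference.
Checked all 72 inputs in the declared domain: the outputs agree on every one.
Tracing base=2, step=4: before: total = 8; (min(step, -5) == (base - step)) -> false; step = 4; (min(step, total) == (base * base)) -> true; total = 40; count = 1; [idx=2]; count = 1; return -1 | after: total = 8; scale = 2; (min(step, -5) == (base - step)) -> false; step = 4; (min(step, total) == (base * base)) -> true; total = 40; count = 1; count = 1; return -1 — matching result -1.
verdict: equivalent


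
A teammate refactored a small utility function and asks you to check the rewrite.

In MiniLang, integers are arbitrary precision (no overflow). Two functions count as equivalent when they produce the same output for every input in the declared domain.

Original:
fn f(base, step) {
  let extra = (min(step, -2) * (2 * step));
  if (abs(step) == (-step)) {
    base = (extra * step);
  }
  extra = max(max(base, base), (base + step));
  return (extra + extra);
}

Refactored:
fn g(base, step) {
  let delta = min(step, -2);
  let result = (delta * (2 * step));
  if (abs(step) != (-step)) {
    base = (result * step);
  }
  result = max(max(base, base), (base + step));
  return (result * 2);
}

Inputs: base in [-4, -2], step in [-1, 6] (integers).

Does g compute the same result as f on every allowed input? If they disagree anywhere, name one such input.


The rewrite breaks on base=-4, step=0, where the results are 0 and -8.
f: extra becomes 0; next (abs(step) == (-step)) evaluates to true; next base becomes 0; next extra becomes 0; next final value 0
g: delta becomes -2; next result becomes 0; next (abs(step) != (-step)) evaluates to false; next result becomes -4; next final value -8
verdict: not equivalent; witness: base=-4, step=0


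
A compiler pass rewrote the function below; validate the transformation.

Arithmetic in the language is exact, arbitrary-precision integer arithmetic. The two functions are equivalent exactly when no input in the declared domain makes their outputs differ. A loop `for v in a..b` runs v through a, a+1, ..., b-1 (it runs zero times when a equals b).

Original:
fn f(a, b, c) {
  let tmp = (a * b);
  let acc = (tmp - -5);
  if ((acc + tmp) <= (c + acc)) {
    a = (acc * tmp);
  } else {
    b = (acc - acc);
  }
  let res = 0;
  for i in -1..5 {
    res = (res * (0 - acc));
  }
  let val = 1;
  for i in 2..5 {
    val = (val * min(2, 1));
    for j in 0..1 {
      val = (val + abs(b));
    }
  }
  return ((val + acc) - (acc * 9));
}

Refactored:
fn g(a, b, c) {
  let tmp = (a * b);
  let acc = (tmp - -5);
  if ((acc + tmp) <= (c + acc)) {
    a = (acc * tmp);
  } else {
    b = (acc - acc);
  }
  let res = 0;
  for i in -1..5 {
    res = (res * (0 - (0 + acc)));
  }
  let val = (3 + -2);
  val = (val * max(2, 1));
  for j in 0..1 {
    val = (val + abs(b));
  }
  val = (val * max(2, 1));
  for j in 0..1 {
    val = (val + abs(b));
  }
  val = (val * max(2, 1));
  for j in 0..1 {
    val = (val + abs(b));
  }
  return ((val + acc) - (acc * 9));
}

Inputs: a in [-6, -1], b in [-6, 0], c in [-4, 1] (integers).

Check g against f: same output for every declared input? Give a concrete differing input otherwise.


Run the pair on a=-6, b=-6, c=-4.
f: tmp := 36 | acc := 41 | ((acc + tmp) <= (c + acc)): false | b := 0 | res := 0 | iter i=-1: | res := 0 | iter i=0: | res := 0 | iter i=1: | res := 0 | iter i=2: | res := 0 | iter i=3: | res := 0 | iter i=4: | res := 0 | val := 1 | iter i=2: | val := 1 | iter j=0: | val := 1 | iter i=3: | val := 1 | iter j=0: | val := 1 | iter i=4: | val := 1 | iter j=0: | val := 1 | result -327
g: tmp := 36 | acc := 41 | ((acc + tmp) <= (c + acc)): false | b := 0 | res := 0 | iter i=-1: | res := 0 | iter i=0: | res := 0 | iter i=1: | res := 0 | iter i=2: | res := 0 | iter i=3: | res := 0 | iter i=4: | res := 0 | val := 1 | val := 2 | iter j=0: | val := 2 | val := 4 | iter j=0: | val := 4 | val := 8 | iter j=0: | val := 8 | result -320
-327 vs -320 — the two versions disagree here.
verdict: not equivalent; witness: a=-6, b=-6, c=-4


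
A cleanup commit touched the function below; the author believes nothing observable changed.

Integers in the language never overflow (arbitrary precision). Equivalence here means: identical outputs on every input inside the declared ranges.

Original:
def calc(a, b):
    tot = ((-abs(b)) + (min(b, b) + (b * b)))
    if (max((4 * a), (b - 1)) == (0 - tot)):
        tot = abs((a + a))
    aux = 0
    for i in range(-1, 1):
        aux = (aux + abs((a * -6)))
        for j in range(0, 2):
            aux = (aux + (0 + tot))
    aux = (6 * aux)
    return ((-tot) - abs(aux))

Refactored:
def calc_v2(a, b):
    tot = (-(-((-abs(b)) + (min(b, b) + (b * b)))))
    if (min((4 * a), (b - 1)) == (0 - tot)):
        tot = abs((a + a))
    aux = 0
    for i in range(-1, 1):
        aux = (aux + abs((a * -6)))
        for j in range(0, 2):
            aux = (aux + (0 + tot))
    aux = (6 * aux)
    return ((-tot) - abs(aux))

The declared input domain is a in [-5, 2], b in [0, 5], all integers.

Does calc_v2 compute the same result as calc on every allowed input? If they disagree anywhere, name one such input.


Try a=-4, b=4.
calc: tot := 16 | (max((4 * a), (b - 1)) == (0 - tot)): false | aux := 0 | iter i=-1: | aux := 24 | iter j=0: | aux := 40 | iter j=1: | aux := 56 | iter i=0: | aux := 80 | iter j=0: | aux := 96 | iter j=1: | aux := 112 | aux := 672 | result -688
calc_v2: tot := 16 | (min((4 * a), (b - 1)) == (0 - tot)): true | tot := 8 | aux := 0 | iter i=-1: | aux := 24 | iter j=0: | aux := 32 | iter j=1: | aux := 40 | iter i=0: | aux := 64 | iter j=0: | aux := 72 | iter j=1: | aux := 80 | aux := 480 | result -488
-688 != -488, so the rewrite changes behavior.
verdict: not equivalent; witness: a=-4, b=4


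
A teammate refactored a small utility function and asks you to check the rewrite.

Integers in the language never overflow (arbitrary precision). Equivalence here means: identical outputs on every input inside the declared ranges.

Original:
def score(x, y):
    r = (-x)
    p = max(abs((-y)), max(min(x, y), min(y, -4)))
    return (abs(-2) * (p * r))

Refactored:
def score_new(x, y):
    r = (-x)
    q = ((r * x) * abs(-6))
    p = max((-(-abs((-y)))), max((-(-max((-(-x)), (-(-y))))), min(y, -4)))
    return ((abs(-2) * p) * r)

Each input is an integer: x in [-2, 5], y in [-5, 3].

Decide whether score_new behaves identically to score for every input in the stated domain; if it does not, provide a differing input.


Evaluate both at x=1, y=0.
score: r = -1; p = 0; return 0
score_new: r = -1; q = -6; p = 1; return -2
0 != -2, so the rewrite changes behavior.
verdict: not equivalent; witness: x=1, y=0


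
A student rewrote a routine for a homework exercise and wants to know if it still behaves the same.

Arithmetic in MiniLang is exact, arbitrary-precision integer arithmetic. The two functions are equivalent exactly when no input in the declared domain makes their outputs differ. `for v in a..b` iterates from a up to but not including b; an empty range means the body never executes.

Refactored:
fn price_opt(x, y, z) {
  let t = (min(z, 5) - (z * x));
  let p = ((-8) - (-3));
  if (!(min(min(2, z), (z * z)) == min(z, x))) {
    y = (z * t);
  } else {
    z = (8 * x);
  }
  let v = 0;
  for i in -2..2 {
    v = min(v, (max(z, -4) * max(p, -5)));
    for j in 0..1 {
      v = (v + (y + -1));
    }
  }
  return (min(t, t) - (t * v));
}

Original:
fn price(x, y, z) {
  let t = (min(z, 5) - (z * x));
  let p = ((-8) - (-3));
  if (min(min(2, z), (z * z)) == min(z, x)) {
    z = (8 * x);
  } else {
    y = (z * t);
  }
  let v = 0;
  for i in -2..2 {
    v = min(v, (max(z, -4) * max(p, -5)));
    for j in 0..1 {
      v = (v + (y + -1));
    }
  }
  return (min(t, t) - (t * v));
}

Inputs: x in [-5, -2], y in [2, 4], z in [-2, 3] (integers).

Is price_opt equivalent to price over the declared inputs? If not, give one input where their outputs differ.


Changes here: boolean connective usage differs; the full 72-point sweep finds no disagreement.
verdict: equivalent


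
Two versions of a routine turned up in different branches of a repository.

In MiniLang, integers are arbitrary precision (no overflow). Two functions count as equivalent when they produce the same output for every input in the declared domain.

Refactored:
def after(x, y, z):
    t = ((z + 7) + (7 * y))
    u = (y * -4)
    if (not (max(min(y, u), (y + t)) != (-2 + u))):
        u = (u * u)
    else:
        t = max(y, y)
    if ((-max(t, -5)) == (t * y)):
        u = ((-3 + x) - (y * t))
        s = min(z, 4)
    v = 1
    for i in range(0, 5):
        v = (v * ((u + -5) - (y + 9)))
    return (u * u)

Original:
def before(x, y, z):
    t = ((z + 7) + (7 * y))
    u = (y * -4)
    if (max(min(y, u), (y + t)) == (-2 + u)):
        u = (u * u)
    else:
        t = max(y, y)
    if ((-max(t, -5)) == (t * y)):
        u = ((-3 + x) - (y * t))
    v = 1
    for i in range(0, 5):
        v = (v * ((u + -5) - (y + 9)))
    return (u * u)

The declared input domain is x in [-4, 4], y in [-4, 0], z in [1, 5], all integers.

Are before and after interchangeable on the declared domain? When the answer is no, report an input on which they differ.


Changes here: local variable names differ, boolean connective usage differs, statement counts differ, comparison usage differs, min/max/abs usage differs, constant usage differs; the full 225-point sweep finds no disagreement.
verdict: equivalent


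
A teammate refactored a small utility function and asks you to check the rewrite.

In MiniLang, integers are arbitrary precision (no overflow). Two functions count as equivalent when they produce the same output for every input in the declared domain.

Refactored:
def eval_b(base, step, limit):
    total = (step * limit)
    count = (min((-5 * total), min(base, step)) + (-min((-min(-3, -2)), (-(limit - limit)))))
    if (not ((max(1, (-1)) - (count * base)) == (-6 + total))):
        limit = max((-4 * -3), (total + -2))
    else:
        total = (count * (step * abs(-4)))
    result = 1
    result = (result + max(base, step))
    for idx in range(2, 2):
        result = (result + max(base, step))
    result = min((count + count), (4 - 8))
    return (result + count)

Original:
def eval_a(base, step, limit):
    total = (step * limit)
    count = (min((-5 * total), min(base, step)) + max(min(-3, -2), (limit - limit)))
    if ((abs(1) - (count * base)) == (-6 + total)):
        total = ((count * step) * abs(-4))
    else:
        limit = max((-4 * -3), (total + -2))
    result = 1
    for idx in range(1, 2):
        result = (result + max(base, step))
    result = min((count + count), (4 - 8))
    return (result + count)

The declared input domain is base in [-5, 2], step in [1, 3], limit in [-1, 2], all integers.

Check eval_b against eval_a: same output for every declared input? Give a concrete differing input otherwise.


The two versions differ — the changes include min/max/abs usage differs, boolean connective usage differs, loop structure differs, arithmetic usage differs, statement counts differ, constant usage differs.
One worked example (base=0, step=1, limit=-1) — eval_a: total=-1, then count=0, then ((abs(1) - (count * base)) == (-6 + total)) is false, then limit=12, then result=1, then (idx=1), then result=2, then result=-4, then returns -4; eval_b: total=-1, then count=0, then (not ((max(1, (-1)) - (count * base)) == (-6 + total))) is true, then limit=12, then result=1, then result=2, then the loop over idx runs zero times, then result=-4, then returns -4; agreement on -4.
Across all 96 domain points the two functions coincide.
verdict: equivalent
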